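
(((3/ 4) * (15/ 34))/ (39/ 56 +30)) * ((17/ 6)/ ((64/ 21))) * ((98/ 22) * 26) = 156065/134464 = 1.16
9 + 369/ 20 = 549/20 = 27.45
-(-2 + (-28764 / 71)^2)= -827357614/5041 = -164125.69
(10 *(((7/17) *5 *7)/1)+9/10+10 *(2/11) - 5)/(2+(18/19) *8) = 5039427/340340 = 14.81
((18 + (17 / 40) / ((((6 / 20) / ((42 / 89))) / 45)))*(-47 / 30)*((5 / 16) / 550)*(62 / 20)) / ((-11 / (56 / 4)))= 0.17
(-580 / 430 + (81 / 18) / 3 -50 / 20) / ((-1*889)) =101/38227 = 0.00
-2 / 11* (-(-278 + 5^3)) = -27.82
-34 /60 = -17/30 = -0.57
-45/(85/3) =-27/17 = -1.59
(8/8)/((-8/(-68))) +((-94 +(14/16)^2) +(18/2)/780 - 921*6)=-23340607/4160 = -5610.72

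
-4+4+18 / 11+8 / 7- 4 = -94/77 = -1.22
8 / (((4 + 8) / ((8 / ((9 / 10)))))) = 160/27 = 5.93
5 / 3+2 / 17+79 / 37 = 7396/1887 = 3.92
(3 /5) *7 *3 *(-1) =-63/5 = -12.60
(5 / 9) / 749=5/6741 = 0.00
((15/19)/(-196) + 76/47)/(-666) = -282319/116568648 = 0.00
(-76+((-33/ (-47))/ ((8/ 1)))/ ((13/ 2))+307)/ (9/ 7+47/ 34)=67187043/775970 = 86.58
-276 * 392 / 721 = -150.06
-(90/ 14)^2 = -41.33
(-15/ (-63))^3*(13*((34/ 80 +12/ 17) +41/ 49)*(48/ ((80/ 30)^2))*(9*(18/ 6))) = 575297775/9143008 = 62.92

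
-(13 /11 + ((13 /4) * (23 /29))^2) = -1158339/148016 = -7.83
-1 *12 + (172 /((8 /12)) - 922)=-676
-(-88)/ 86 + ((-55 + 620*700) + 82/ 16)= 149279195/344 = 433951.15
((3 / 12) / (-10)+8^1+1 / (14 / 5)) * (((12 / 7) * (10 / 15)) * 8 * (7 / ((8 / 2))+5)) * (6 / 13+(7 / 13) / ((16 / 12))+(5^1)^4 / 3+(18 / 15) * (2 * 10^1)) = 109121409/910 = 119913.64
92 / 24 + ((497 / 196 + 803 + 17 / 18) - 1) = 203947/252 = 809.31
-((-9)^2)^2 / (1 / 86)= -564246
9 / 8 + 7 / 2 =37/8 = 4.62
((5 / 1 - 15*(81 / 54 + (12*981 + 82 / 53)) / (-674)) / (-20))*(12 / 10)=-11447727/714440 = -16.02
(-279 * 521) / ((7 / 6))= -872154/7 = -124593.43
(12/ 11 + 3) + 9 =13.09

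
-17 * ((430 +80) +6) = -8772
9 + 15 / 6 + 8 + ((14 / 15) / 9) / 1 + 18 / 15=20.80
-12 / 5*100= -240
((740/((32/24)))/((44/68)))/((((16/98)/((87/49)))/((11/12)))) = 273615/32 = 8550.47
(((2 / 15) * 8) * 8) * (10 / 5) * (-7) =-1792/15 = -119.47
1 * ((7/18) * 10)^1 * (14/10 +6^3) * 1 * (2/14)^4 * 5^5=3396875/3087 = 1100.38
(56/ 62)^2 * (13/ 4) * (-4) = -10192/961 = -10.61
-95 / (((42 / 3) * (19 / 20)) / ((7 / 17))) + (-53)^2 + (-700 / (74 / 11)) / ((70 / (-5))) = 1769686/629 = 2813.49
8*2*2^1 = 32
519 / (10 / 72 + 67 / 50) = 350.94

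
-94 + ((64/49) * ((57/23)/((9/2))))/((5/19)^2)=-7067398/84525 = -83.61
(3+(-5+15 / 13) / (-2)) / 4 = 16/13 = 1.23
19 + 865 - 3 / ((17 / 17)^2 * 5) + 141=5122/5 = 1024.40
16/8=2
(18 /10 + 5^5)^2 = 244421956/25 = 9776878.24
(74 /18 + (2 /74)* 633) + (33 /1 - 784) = -243017/333 = -729.78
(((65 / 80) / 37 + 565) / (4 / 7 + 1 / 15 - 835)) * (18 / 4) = -316095885/103727872 = -3.05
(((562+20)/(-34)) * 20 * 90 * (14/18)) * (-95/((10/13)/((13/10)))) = 65408070/17 = 3847533.53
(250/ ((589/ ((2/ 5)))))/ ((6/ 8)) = 400/1767 = 0.23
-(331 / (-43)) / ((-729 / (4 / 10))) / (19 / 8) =-5296/2977965 = 0.00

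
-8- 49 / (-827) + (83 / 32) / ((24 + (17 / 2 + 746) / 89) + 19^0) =-7.86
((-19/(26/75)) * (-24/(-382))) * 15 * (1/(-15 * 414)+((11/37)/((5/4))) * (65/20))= -84345275/2113033 = -39.92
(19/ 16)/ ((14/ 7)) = 19/32 = 0.59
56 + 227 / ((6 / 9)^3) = 6577/8 = 822.12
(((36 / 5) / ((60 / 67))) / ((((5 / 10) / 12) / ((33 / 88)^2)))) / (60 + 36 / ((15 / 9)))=0.33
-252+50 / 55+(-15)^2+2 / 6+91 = 2153/33 = 65.24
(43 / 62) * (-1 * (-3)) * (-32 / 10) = -1032/155 = -6.66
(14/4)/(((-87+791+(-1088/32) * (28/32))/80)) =1120/2697 = 0.42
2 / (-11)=-2/11 = -0.18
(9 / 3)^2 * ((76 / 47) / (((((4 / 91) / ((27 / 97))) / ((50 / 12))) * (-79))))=-4.86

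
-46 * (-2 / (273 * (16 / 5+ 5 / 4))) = 1840/24297 = 0.08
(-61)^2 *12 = 44652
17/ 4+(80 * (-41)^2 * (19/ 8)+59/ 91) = 116259743/364 = 319394.90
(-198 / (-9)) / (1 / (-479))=-10538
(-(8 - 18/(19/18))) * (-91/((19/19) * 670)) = -1.23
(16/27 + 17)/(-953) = -475/25731 = -0.02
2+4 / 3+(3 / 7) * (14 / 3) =16/3 = 5.33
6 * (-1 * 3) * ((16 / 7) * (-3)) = 864/7 = 123.43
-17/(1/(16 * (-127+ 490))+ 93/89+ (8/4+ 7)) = -8787504/5192441 = -1.69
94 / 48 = 47/24 = 1.96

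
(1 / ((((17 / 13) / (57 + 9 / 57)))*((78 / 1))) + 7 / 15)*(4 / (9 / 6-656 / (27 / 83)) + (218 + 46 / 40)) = 416353116/1849855 = 225.07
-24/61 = -0.39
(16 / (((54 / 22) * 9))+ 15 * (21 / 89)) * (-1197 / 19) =-645463/2403 = -268.61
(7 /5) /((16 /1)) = 7/80 = 0.09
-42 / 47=-0.89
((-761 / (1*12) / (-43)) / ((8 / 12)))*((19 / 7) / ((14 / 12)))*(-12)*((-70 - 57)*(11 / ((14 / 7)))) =181793007/4214 = 43140.25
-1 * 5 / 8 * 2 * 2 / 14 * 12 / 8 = -15/56 = -0.27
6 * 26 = 156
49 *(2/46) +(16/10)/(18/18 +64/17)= 22973/9315 = 2.47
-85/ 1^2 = -85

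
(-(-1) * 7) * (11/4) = 77/4 = 19.25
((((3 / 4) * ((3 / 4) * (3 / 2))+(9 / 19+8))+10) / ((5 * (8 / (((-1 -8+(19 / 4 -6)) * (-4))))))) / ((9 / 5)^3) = 148625/43776 = 3.40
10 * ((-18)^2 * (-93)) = -301320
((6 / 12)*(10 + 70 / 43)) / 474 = 125/10191 = 0.01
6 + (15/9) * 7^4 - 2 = 12017/3 = 4005.67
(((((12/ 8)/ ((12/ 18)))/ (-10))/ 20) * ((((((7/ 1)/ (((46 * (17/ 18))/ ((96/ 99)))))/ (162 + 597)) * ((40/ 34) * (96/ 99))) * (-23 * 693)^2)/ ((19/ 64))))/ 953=-682795008/287810765 = -2.37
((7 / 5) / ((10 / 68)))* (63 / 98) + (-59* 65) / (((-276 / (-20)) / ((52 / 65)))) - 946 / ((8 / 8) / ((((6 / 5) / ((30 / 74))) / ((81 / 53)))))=-95404337/46575 = -2048.40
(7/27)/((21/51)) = 17/27 = 0.63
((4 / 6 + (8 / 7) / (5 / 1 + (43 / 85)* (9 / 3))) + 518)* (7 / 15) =3018104/12465 = 242.13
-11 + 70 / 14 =-6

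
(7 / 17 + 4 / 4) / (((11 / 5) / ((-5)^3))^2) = 9375000/2057 = 4557.61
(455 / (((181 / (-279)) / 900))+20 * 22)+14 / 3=-342510046/543 = -630773.57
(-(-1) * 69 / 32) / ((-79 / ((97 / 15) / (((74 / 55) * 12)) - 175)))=10698059/2244864 = 4.77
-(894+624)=-1518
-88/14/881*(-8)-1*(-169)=1042575/6167 = 169.06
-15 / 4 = -3.75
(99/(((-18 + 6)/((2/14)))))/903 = -11/8428 = 0.00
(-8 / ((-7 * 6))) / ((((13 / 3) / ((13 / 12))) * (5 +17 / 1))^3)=1/3577728 = 0.00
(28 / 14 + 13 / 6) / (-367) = -25/2202 = -0.01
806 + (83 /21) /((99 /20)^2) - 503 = 62396963/205821 = 303.16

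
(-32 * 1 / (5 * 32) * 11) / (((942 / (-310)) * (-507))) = -341/238797 = 0.00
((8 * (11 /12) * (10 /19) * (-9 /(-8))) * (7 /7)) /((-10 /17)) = -561/76 = -7.38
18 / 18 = 1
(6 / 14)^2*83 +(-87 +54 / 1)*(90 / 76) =-44379/1862 = -23.83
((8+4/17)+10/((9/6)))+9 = 1219/51 = 23.90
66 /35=1.89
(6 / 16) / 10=0.04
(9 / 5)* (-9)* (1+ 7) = -648/5 = -129.60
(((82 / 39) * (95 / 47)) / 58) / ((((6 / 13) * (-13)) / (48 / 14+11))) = -0.18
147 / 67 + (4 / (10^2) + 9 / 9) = 5417/1675 = 3.23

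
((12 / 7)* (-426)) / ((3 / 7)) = -1704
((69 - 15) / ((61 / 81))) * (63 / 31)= 275562/1891 = 145.72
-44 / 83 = -0.53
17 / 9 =1.89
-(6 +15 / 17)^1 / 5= -117/85 = -1.38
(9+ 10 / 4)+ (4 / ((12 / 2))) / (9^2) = 5593/486 = 11.51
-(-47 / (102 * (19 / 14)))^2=-108241/938961 = -0.12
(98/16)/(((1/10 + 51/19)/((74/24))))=172235/25392 = 6.78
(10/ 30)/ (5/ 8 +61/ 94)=376/1437 = 0.26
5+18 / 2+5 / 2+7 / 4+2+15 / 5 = 23.25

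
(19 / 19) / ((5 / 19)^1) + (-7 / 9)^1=136/45 = 3.02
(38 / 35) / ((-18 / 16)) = -304/315 = -0.97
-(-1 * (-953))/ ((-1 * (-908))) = -953/908 = -1.05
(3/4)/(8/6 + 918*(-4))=-9/44048 = 0.00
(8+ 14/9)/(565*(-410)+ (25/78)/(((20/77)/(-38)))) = -4472/108434145 = 0.00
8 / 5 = 1.60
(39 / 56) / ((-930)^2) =13/16144800 = 0.00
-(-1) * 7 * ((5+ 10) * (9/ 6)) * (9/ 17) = 2835/34 = 83.38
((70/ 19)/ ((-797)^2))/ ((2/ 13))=455/12068971 = 0.00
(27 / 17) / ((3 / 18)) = 162/17 = 9.53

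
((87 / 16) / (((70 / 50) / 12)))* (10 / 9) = 725/14 = 51.79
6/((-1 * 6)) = -1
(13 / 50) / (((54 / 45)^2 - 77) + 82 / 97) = -1261/362366 = 0.00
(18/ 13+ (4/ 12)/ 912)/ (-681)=-49261/24221808 = 0.00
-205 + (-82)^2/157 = -25461/157 = -162.17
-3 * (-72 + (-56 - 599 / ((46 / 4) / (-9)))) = -23514/23 = -1022.35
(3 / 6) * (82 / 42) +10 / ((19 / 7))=3719/798 = 4.66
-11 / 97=-0.11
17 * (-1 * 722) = -12274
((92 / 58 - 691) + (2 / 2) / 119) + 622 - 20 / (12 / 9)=-284381/3451 = -82.41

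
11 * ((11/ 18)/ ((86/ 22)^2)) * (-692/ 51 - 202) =-80481577/848691 = -94.83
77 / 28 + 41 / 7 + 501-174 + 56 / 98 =9413/28 = 336.18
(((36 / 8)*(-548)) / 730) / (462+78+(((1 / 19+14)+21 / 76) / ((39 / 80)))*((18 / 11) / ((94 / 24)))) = -1590433/260018700 = -0.01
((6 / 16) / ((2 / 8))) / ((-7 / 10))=-15/7 = -2.14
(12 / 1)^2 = 144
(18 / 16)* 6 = 27/4 = 6.75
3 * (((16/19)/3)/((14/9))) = 72/133 = 0.54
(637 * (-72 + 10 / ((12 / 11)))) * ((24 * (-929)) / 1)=892393684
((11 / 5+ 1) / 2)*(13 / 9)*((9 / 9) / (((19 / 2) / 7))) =1456/855 = 1.70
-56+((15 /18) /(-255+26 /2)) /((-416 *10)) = -67651583/1208064 = -56.00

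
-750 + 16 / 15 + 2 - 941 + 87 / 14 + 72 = -338041/210 = -1609.72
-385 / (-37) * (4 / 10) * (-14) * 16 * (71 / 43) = -2449216/1591 = -1539.42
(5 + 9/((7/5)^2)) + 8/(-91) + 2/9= 55760/5733 = 9.73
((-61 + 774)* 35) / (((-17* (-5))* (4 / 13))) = 64883/68 = 954.16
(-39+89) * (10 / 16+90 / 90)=325/4 = 81.25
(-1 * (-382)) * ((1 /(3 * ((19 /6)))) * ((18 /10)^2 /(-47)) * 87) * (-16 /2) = 1929.28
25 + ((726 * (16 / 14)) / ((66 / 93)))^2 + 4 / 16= 267916373/196 = 1366920.27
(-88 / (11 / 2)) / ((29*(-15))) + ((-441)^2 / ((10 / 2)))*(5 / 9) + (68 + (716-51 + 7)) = 9721831/435 = 22349.04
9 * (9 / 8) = 81/8 = 10.12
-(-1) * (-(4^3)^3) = -262144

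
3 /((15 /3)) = 3/5 = 0.60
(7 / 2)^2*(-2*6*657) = -96579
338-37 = 301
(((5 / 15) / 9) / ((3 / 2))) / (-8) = -1/324 = 0.00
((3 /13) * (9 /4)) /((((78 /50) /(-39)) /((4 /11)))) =-675/143 = -4.72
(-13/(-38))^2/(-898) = -169/1296712 = 0.00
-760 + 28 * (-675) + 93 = -19567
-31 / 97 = -0.32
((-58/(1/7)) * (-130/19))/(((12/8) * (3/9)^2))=316680/19 = 16667.37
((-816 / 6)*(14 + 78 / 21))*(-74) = 1247936/7 = 178276.57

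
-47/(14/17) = -799/14 = -57.07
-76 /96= -19/24 = -0.79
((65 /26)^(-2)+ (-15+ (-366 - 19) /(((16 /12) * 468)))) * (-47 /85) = 11333063/1326000 = 8.55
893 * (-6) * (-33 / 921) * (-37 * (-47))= 333854.01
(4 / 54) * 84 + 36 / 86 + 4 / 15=13366/1935 = 6.91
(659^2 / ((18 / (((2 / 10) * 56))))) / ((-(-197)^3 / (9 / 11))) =12159868/420495515 = 0.03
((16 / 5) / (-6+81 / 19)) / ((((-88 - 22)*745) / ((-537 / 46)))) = -13604/51833375 = 0.00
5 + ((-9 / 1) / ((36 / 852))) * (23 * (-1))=4904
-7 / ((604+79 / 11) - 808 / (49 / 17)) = -3773/178331 = -0.02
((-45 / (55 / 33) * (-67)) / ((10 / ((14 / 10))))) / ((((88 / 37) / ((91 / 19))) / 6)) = 127908963/41800 = 3060.02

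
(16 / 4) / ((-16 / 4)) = -1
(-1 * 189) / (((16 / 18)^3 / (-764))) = 26316171/128 = 205595.09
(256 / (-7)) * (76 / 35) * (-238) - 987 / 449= 296980751/15715 = 18897.92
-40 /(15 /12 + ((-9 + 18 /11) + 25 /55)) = 1760/249 = 7.07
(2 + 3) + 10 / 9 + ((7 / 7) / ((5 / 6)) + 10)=779/45 = 17.31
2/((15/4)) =8/15 = 0.53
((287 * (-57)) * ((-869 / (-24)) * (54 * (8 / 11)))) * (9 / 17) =-209362482/17 = -12315440.12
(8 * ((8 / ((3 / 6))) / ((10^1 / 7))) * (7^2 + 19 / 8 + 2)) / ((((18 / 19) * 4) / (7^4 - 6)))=3022543.22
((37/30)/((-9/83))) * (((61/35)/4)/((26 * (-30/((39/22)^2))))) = 0.02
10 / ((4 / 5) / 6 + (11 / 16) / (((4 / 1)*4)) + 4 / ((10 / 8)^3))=960000/213533 = 4.50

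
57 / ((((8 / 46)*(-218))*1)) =-1311/872 = -1.50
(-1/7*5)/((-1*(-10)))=-1/14 = -0.07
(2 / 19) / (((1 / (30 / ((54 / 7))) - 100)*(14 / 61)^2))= -18605/928606 = -0.02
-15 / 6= -5/2 = -2.50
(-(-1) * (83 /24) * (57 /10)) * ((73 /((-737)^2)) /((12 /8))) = 115121/65180280 = 0.00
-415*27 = -11205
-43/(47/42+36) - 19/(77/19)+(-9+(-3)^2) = -701861/120043 = -5.85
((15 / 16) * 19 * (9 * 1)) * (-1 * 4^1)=-2565/4 = -641.25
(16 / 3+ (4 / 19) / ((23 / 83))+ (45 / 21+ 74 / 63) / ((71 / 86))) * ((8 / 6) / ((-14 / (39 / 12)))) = -128470849/41048721 = -3.13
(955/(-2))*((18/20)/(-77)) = 1719/308 = 5.58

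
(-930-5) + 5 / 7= -6540/7 = -934.29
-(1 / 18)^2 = -1/324 = 0.00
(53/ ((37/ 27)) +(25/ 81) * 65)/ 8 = 7.34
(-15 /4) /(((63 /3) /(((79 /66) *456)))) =-7505/77 = -97.47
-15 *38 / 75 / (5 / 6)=-228/25 = -9.12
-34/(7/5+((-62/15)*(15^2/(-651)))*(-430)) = 1190/21451 = 0.06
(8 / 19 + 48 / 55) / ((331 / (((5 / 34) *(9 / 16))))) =1521/4704172 = 0.00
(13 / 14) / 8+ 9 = 1021/112 = 9.12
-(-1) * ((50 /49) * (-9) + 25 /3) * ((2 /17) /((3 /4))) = -1000/7497 = -0.13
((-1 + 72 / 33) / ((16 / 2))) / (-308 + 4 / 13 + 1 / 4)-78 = -78.00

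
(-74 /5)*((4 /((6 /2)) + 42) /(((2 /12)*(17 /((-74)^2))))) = -21071648/17 = -1239508.71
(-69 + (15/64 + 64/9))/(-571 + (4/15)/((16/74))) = 177565/1640928 = 0.11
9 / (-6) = -3/2 = -1.50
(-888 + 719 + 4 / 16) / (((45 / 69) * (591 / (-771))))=265995/788 = 337.56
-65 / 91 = -5/7 = -0.71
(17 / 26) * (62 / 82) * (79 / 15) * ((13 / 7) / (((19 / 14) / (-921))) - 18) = -168530384/50635 = -3328.34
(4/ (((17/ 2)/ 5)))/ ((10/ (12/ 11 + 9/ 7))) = 0.56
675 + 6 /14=4728/7 = 675.43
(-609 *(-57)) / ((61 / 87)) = 3020031/61 = 49508.70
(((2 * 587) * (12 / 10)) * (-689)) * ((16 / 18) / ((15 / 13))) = -168248288/225 = -747770.17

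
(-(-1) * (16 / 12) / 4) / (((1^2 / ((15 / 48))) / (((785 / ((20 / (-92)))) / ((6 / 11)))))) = -198605/288 = -689.60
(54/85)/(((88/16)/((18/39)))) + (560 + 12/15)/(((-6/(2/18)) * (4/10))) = -8503159/328185 = -25.91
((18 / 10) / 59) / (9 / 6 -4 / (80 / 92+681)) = 0.02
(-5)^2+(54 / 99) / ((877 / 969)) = 246989/9647 = 25.60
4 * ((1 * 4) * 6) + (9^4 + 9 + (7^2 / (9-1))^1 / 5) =266689/40 = 6667.22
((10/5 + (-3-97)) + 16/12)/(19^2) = -290/1083 = -0.27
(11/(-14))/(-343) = 11/4802 = 0.00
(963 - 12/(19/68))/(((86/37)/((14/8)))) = 692.71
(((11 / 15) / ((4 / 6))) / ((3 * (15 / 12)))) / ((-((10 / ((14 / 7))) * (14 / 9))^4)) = -24057/300125000 = 0.00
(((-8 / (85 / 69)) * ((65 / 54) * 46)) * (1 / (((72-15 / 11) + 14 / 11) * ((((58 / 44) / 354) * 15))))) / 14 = -785518448/122838345 = -6.39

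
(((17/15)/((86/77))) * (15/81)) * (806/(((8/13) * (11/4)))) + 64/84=4401239/48762 = 90.26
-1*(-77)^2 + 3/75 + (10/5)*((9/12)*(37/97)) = -28752681/4850 = -5928.39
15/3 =5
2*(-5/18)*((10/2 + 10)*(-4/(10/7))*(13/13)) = 70/3 = 23.33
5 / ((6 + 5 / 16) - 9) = -80/43 = -1.86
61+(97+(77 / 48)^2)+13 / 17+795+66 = 40042937/39168 = 1022.34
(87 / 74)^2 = 7569/5476 = 1.38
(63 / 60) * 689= 14469/20 = 723.45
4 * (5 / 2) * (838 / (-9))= -8380/9 = -931.11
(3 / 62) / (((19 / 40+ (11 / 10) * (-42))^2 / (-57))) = -136800/103702471 = 0.00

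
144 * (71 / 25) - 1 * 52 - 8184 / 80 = 12733/50 = 254.66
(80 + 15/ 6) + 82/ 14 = 1237/14 = 88.36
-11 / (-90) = 11/90 = 0.12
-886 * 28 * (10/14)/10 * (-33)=58476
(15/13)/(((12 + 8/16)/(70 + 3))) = 438/65 = 6.74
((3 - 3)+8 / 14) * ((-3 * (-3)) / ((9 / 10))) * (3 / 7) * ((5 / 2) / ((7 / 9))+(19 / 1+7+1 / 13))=319860/4459 = 71.73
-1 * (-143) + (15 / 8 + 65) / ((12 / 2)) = 7399/48 = 154.15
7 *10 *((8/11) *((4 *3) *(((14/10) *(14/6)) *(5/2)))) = 54880/11 = 4989.09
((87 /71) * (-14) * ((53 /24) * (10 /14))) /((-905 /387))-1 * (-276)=14782323/51404 = 287.57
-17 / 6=-2.83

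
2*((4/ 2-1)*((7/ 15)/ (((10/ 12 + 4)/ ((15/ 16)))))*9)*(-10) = -945/58 = -16.29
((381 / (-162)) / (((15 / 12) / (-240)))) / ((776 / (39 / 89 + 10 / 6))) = 285496/233091 = 1.22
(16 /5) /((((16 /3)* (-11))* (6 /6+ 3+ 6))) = -3/550 = -0.01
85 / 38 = 2.24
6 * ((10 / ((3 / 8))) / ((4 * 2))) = 20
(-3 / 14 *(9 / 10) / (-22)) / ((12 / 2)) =9/6160 = 0.00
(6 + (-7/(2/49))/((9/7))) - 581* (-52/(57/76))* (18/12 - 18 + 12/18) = -11482853/18 = -637936.28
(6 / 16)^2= 9/64 = 0.14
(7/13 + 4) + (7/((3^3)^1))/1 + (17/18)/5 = 17503/3510 = 4.99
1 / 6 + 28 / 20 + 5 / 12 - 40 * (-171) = 410519/60 = 6841.98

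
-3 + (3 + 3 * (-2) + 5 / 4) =-19/4 = -4.75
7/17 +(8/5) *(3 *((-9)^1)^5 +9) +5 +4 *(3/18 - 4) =-72274834/255 = -283430.72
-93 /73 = -1.27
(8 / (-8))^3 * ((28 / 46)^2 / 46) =-98/12167 = -0.01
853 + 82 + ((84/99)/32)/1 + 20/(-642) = 26411749/28248 = 935.00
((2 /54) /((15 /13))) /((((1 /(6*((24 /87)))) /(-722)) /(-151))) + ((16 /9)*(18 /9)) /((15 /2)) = 22678432/3915 = 5792.70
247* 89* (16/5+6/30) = 373711/5 = 74742.20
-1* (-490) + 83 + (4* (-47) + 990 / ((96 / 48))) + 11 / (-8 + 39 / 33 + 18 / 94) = 3009193/3426 = 878.34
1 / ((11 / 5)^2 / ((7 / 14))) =0.10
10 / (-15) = -2/3 = -0.67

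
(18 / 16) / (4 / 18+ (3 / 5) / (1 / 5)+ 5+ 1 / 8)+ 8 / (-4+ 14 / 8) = -18503/5409 = -3.42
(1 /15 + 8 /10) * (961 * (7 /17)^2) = 612157/4335 = 141.21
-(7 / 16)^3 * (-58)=9947/2048 = 4.86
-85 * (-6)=510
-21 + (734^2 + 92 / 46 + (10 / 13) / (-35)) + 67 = 49031162/91 = 538803.98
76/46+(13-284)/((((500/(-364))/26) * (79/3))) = 44617084/227125 = 196.44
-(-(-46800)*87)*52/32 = -6616350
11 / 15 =0.73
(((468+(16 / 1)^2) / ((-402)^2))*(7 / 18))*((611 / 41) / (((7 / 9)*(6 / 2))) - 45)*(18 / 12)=-334307/3312882 = -0.10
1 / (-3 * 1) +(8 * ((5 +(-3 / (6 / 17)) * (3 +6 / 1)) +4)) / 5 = -325/3 = -108.33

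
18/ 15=6/5 = 1.20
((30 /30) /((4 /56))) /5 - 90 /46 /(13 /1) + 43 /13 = 8906/1495 = 5.96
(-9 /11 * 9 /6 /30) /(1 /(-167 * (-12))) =-4509/55 = -81.98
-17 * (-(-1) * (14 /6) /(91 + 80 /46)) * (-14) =5.99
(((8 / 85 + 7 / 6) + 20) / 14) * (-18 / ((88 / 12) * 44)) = -13941/164560 = -0.08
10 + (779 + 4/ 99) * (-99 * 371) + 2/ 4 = -57226729/2 = -28613364.50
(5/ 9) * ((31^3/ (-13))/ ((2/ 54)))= -446865/13 = -34374.23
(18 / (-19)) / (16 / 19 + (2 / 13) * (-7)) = 117/29 = 4.03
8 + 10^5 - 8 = 100000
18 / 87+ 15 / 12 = 169/116 = 1.46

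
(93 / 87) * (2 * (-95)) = -5890/29 = -203.10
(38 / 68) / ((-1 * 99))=-19/3366 = -0.01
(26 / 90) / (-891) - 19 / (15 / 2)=-101587/40095 = -2.53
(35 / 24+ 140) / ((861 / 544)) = 32980/369 = 89.38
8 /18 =4/9 = 0.44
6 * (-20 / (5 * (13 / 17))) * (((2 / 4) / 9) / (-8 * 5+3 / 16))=0.04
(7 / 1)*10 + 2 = 72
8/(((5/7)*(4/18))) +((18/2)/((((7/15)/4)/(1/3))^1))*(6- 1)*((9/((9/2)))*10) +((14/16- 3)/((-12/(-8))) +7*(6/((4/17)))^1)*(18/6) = 441431/140 = 3153.08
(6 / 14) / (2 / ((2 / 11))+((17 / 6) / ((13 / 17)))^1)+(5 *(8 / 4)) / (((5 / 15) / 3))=722844/8029 = 90.03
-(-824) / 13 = 824/13 = 63.38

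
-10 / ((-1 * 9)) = 10/9 = 1.11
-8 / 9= -0.89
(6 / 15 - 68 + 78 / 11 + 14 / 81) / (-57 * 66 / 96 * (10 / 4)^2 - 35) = 17203072/79811325 = 0.22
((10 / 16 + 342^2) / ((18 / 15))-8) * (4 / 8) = 4678201/96 = 48731.26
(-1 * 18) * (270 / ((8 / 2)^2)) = -1215/4 = -303.75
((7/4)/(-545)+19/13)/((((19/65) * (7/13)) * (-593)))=-537277/34386884 = -0.02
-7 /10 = -0.70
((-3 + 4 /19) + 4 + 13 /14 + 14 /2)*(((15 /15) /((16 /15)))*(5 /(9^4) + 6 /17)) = 28207465/9307872 = 3.03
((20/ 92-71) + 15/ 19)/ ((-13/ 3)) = 16.15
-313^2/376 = -97969/376 = -260.56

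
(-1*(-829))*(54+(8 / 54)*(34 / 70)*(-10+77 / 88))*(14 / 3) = 83578951/405 = 206367.78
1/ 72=0.01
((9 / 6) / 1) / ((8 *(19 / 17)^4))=250563/2085136 = 0.12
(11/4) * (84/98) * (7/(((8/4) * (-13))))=-33/52 = -0.63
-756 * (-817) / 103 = 617652/103 = 5996.62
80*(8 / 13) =640/13 = 49.23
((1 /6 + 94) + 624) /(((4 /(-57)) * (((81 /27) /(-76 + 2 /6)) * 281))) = 18584717/20232 = 918.58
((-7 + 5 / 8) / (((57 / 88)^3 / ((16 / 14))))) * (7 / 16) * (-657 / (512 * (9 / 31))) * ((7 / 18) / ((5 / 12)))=358434307/7407720 = 48.39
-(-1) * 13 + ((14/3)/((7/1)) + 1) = 14.67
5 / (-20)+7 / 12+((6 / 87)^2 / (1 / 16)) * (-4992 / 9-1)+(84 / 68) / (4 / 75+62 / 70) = -29630608/729147 = -40.64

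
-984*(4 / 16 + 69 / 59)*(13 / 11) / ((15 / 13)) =-928486/649 = -1430.64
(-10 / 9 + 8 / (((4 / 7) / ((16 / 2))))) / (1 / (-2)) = -1996/9 = -221.78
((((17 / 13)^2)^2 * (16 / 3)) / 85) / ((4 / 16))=314432/428415 = 0.73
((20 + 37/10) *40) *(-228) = -216144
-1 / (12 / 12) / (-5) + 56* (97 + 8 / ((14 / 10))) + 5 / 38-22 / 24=6556613/1140 = 5751.41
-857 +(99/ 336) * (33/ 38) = -3646303/4256 = -856.74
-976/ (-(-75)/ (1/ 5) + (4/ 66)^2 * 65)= -1062864/408635 = -2.60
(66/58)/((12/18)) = 99/58 = 1.71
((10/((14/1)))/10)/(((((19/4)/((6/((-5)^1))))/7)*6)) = -2/95 = -0.02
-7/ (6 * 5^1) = -7/30 = -0.23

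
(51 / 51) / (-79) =-1/79 = -0.01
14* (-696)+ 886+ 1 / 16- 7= -141839/16 = -8864.94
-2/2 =-1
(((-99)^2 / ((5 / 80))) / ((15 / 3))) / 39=52272/65 = 804.18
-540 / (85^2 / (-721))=77868/1445 = 53.89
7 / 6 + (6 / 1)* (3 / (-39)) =55/78 = 0.71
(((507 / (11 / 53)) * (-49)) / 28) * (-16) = 752388/11 = 68398.91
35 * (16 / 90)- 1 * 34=-27.78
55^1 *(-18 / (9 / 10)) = -1100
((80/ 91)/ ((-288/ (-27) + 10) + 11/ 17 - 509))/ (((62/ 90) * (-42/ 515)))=1969875/61393423 = 0.03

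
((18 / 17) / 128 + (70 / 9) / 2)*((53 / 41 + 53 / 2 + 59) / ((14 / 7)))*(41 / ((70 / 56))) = 5547.22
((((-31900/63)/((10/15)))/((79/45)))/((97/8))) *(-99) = 189486000/53641 = 3532.48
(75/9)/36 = 25/108 = 0.23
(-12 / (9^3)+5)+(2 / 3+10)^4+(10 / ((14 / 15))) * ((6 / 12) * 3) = 44111821/3402 = 12966.44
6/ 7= 0.86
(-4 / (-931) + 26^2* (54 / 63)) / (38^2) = 134863/336091 = 0.40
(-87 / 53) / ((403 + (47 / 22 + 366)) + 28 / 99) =-17226/8095273 = 0.00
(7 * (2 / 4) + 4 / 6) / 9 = 25/54 = 0.46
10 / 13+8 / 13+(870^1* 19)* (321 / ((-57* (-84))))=201947/182 = 1109.60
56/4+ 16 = 30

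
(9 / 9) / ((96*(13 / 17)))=17/1248 = 0.01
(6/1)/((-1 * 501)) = -2/167 = -0.01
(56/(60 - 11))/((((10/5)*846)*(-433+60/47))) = -2/1278333 = 0.00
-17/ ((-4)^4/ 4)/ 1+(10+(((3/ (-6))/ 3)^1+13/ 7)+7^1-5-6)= 9979/1344 = 7.42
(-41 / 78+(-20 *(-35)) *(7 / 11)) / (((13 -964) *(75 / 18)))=-381749/3399825 = -0.11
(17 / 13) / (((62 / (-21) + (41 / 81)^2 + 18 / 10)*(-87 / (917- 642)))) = 357847875/77583584 = 4.61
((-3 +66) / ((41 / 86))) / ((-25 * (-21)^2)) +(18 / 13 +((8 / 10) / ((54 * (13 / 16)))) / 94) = 162495568/118365975 = 1.37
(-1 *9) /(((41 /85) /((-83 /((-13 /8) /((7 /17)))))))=-209160/533 = -392.42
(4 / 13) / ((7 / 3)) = 12/91 = 0.13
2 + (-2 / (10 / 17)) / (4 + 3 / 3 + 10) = 133/75 = 1.77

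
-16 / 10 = -8/5 = -1.60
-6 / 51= -2/17 = -0.12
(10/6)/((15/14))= 14/9 = 1.56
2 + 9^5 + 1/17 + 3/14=59051.27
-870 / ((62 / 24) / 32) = -334080/31 = -10776.77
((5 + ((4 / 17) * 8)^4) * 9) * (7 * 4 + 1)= 382673241/83521 = 4581.76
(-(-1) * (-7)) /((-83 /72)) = 504/83 = 6.07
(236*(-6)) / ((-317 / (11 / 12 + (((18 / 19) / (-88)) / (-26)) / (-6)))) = 7052801/1722578 = 4.09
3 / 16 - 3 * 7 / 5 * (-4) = 16.99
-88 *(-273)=24024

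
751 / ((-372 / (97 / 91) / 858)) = -801317/434 = -1846.35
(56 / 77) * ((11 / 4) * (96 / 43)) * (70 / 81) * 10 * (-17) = -761600/1161 = -655.99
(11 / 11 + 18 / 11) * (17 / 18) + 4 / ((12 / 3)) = 3.49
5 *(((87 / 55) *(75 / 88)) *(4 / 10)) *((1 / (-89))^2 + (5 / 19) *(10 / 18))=7184605/18210379 = 0.39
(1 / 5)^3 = 1/125 = 0.01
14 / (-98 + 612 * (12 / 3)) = 7/1175 = 0.01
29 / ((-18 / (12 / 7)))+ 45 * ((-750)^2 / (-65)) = -106313254/273 = -389425.84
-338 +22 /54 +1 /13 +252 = -30016/351 = -85.52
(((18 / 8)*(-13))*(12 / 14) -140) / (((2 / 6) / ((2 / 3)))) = -2311/7 = -330.14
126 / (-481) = -126/481 = -0.26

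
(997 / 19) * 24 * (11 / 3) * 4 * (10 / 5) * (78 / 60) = 4562272/95 = 48023.92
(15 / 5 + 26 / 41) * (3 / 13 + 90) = 174777/533 = 327.91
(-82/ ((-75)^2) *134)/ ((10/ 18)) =-10988/3125 = -3.52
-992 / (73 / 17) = -16864/73 = -231.01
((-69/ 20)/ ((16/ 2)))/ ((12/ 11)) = -253/640 = -0.40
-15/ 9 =-5/3 = -1.67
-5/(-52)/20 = 1/208 = 0.00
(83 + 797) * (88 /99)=7040/9 = 782.22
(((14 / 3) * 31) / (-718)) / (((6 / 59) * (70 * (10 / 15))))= -1829/43080 = -0.04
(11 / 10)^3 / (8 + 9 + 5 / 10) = 1331/17500 = 0.08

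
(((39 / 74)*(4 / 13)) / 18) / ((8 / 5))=5/888 = 0.01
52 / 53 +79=4239/53 = 79.98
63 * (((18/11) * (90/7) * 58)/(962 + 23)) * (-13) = -2198664/2167 = -1014.61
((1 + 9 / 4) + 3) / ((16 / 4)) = 25/16 = 1.56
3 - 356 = -353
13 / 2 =6.50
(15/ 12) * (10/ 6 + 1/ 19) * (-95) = -1225/6 = -204.17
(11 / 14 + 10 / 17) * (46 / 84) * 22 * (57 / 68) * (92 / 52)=36153447/1472744 = 24.55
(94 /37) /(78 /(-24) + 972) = 376/143375 = 0.00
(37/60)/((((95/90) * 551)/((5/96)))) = 37/670016 = 0.00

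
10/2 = 5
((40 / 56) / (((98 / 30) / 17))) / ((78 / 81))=34425/8918 = 3.86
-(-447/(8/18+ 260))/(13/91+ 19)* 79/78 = 741573/8166496 = 0.09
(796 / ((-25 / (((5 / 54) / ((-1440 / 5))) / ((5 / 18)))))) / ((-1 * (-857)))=199/4627800 = 0.00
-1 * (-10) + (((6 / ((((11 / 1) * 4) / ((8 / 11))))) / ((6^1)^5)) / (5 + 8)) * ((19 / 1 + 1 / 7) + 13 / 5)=10.00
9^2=81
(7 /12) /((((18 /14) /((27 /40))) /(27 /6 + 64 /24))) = 2107/960 = 2.19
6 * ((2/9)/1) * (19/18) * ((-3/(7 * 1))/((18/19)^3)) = -0.71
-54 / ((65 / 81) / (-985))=861678/13 = 66282.92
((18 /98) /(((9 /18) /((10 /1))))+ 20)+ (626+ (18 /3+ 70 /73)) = 2348774/3577 = 656.63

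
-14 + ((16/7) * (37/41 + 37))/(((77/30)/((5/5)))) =62362/3157 = 19.75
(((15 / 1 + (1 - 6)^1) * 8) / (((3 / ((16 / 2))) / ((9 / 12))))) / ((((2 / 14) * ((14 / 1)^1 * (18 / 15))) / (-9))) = -600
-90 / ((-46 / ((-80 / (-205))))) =720/943 = 0.76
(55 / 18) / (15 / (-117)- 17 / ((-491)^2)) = -172372915/7236408 = -23.82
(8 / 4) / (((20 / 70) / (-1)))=-7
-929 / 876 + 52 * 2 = 102.94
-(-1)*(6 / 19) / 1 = 6/19 = 0.32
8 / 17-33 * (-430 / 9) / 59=81826/3009 = 27.19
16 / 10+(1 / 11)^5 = 1288413/805255 = 1.60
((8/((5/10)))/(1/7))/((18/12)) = 224/3 = 74.67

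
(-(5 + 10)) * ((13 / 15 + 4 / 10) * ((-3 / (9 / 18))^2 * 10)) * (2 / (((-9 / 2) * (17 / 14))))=42560/17 = 2503.53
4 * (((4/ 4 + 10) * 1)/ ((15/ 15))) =44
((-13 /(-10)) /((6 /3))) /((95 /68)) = 221/475 = 0.47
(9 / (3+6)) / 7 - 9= -62/7 = -8.86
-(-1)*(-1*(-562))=562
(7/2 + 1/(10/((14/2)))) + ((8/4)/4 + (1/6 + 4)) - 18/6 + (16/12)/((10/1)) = 6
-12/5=-2.40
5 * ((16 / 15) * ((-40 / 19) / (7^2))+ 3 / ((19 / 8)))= 17000/2793 = 6.09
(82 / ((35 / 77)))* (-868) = -782936/5 = -156587.20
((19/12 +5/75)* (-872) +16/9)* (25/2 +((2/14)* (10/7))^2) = -18545285/1029 = -18022.63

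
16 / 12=4/3 = 1.33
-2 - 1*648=-650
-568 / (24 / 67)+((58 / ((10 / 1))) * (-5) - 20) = -1634.67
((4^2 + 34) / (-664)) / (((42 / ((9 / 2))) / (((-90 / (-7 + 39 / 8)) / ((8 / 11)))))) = -37125/79016 = -0.47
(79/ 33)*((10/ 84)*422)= 120.27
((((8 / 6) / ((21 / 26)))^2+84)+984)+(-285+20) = 3197923/3969 = 805.73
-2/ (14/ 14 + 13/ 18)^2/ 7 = -648/6727 = -0.10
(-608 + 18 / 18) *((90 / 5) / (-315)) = 1214/35 = 34.69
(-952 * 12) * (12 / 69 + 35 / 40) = -275604/23 = -11982.78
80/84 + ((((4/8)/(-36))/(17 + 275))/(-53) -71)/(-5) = 15.15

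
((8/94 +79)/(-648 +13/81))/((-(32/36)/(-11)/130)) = -196.39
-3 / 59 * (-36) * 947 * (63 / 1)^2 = 405933444/59 = 6880227.86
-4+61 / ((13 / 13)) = 57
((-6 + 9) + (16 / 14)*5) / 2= 4.36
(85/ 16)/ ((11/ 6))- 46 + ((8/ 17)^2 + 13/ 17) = -1071097/25432 = -42.12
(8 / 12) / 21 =2/63 = 0.03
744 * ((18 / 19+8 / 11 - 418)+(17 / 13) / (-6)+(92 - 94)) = -846063532/2717 = -311396.22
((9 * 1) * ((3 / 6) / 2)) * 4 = 9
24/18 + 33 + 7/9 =316/9 = 35.11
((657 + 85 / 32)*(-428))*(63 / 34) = -142295769/272 = -523146.21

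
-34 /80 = -17/40 = -0.42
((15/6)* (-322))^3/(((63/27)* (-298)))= 223568625/298 = 750230.29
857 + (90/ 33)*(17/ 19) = 179623/209 = 859.44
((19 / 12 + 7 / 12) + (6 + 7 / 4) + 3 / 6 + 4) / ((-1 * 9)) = -173/108 = -1.60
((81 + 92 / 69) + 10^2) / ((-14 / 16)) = -4376/21 = -208.38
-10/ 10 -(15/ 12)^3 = -189/64 = -2.95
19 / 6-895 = -5351/6 = -891.83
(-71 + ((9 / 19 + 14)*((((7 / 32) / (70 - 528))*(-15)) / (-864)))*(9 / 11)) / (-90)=70296787/89108480 = 0.79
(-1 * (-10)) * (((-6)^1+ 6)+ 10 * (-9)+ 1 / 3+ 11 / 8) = -10595/12 = -882.92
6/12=1/2 = 0.50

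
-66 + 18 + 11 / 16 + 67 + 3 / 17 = 5403/272 = 19.86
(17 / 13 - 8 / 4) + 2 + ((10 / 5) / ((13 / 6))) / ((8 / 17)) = 85/26 = 3.27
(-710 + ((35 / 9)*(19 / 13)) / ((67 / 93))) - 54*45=-8184205/2613 = -3132.11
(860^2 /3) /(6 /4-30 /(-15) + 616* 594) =295840/439089 = 0.67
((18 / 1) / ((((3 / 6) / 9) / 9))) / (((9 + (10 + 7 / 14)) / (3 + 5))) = 15552/13 = 1196.31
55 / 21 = 2.62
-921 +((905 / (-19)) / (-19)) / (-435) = -28926028/31407 = -921.01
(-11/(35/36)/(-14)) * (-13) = -10.51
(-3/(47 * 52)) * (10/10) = -3/2444 = 0.00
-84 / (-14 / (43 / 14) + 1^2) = 23.61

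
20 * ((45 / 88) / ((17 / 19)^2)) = 12.78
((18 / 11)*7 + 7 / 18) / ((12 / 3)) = 2345/792 = 2.96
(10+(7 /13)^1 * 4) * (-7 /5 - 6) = -5846/65 = -89.94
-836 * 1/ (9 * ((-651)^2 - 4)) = -76/346743 = 0.00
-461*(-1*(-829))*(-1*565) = 215925485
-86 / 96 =-43/48 = -0.90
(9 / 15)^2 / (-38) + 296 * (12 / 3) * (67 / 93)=75360763/88350 = 852.98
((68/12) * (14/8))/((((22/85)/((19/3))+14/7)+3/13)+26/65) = 3.71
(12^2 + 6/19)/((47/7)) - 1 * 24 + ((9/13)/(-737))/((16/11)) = -31196805/12444848 = -2.51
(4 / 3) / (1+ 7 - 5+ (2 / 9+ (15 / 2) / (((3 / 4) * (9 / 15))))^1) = 12/179 = 0.07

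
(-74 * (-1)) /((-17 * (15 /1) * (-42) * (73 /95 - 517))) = -703/52523982 = 0.00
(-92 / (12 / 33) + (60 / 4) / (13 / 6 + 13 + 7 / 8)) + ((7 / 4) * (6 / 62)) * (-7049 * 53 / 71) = -774983185/677908 = -1143.20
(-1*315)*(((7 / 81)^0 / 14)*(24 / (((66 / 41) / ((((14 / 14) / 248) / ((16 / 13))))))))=-23985/21824 = -1.10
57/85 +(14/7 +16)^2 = 27597/85 = 324.67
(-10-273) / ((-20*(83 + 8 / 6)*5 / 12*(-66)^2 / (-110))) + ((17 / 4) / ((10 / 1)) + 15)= 1715979/111320 = 15.41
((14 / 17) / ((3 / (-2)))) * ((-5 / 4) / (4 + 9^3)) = 35/37383 = 0.00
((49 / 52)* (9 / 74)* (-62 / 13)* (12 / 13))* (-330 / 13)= 13534290/1056757 = 12.81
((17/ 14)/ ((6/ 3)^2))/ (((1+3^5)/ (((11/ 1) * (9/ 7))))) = 1683/95648 = 0.02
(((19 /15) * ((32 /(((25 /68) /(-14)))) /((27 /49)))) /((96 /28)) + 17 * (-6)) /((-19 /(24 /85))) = 13136464/961875 = 13.66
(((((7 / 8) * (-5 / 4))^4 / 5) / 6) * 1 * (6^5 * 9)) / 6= 72930375/131072 = 556.41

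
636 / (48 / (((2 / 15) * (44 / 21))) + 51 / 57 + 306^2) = 132924/19606021 = 0.01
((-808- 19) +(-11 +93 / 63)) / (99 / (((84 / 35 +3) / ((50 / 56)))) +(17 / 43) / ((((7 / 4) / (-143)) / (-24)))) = -274684/259967 = -1.06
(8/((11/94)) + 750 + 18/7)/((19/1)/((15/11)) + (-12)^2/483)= 21808140/378059 = 57.68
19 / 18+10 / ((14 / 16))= 1573/126 = 12.48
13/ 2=6.50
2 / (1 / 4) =8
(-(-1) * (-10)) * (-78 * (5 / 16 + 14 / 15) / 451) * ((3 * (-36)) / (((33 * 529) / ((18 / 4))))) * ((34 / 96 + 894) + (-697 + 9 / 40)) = -216372897/18256480 = -11.85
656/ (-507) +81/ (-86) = -97483/43602 = -2.24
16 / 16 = 1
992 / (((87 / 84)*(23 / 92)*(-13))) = -111104/377 = -294.71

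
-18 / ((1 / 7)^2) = -882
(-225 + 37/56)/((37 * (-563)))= 12563/1166536 = 0.01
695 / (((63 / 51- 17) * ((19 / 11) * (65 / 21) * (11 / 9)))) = -446607/66196 = -6.75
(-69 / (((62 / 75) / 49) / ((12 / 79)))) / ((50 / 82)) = -1018.86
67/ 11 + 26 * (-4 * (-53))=60699/11 = 5518.09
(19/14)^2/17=0.11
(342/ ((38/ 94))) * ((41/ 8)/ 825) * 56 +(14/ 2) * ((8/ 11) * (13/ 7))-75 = 5719/25 = 228.76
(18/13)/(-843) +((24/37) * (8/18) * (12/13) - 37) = -4965211/135161 = -36.74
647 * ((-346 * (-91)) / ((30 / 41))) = 417614561/15 = 27840970.73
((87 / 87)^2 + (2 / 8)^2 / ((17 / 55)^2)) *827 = 6325723/4624 = 1368.02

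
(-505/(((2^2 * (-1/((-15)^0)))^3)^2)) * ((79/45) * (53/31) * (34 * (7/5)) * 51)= -855500401/952320 = -898.33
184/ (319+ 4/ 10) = 920/1597 = 0.58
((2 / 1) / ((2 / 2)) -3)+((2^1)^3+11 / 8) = 67/8 = 8.38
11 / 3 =3.67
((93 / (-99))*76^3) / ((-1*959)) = 13608256/31647 = 430.00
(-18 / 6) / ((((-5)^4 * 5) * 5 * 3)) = -1/15625 = 0.00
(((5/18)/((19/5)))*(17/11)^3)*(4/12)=122825/1365606 = 0.09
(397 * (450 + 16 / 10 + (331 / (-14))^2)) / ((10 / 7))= 393178081/1400 = 280841.49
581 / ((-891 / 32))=-18592/891 = -20.87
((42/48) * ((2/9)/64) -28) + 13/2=-49529/2304 = -21.50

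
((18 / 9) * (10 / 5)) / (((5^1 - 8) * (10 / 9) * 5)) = -6/25 = -0.24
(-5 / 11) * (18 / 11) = -90/121 = -0.74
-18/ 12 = -3/2 = -1.50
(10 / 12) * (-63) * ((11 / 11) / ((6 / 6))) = -105/2 = -52.50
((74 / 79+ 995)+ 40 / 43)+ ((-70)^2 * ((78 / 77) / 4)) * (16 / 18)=235400581/112101 = 2099.90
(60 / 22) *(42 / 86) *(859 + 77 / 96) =1145.19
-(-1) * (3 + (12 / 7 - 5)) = -2/7 = -0.29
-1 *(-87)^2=-7569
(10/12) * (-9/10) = -0.75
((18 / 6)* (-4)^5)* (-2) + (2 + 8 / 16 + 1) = 12295/2 = 6147.50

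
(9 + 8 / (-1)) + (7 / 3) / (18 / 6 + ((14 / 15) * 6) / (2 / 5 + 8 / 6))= 334/243 = 1.37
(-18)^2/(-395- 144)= -324/539 = -0.60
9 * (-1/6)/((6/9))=-9/4 = -2.25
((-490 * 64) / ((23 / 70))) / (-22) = 1097600/253 = 4338.34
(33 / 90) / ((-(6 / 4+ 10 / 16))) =-44/255 = -0.17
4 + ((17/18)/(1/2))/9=341/81 = 4.21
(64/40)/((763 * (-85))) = -8/324275 = 0.00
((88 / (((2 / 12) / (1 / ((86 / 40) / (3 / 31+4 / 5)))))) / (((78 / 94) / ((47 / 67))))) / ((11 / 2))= 39302528/1161043 = 33.85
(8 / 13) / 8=1/13 = 0.08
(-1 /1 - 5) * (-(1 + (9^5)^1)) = 354300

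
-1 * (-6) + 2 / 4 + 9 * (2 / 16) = 61/8 = 7.62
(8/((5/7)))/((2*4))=7/5 = 1.40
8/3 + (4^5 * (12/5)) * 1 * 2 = 73768/15 = 4917.87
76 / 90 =38/45 = 0.84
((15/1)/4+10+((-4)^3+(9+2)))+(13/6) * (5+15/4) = -487/24 = -20.29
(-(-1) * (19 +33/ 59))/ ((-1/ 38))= -43852/59 = -743.25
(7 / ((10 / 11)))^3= 456.53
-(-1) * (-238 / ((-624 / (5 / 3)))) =0.64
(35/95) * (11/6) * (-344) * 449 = -5946556/57 = -104325.54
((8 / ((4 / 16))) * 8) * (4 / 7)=1024/7 = 146.29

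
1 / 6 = 0.17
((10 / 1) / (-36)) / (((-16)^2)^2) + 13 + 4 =20054011/1179648 = 17.00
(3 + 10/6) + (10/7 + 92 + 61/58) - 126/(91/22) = 1087565/15834 = 68.69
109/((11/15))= 1635/11 = 148.64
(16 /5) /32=1/10 = 0.10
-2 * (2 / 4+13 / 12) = -19/6 = -3.17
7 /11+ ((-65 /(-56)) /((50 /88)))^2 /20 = 910939/1078000 = 0.85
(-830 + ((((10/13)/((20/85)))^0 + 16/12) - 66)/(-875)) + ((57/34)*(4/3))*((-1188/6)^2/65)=300658261/580125 = 518.26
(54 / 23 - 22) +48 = 28.35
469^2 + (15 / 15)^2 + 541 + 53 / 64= 14112245/64 = 220503.83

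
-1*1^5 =-1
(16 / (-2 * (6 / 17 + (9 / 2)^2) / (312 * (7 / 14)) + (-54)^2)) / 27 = 28288/139185567 = 0.00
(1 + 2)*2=6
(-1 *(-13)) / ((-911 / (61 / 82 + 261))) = -279019/74702 = -3.74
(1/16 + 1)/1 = 17/16 = 1.06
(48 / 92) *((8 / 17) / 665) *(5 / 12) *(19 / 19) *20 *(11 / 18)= 880/468027 = 0.00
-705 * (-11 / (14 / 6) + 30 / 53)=1084995/371 = 2924.51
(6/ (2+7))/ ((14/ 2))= 2/21 = 0.10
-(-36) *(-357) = -12852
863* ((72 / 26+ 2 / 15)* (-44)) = -21492152/195 = -110216.16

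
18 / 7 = 2.57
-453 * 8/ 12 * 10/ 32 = -755/8 = -94.38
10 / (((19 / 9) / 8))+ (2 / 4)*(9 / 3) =1497/38 = 39.39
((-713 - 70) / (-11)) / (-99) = -87/121 = -0.72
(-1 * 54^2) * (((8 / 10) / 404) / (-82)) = 1458/20705 = 0.07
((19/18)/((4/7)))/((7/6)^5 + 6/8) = 14364/22639 = 0.63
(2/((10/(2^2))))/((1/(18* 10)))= 144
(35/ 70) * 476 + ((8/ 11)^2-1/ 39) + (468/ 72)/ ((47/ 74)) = 55168198/221793 = 248.74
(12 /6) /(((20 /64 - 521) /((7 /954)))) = -112/3973887 = 0.00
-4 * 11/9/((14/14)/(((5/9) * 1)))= -220/81 = -2.72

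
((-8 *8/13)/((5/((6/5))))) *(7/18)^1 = -448/975 = -0.46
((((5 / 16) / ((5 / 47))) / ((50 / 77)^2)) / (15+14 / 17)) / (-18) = -0.02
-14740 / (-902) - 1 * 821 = -32991/41 = -804.66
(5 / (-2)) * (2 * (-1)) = 5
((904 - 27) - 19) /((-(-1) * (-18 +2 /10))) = -4290/89 = -48.20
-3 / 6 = -1/2 = -0.50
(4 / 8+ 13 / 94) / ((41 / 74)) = 2220/1927 = 1.15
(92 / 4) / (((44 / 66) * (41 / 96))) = 80.78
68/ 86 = 34/43 = 0.79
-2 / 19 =-0.11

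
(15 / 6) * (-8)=-20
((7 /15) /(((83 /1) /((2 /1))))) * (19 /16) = 133/9960 = 0.01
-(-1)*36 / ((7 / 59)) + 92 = 2768/7 = 395.43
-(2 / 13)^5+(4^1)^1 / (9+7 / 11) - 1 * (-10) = 204952040/19678529 = 10.42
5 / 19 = 0.26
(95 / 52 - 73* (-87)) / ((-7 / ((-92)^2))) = -699014252/91 = -7681475.30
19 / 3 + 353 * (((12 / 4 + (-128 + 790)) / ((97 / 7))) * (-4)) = -19716737/291 = -67755.11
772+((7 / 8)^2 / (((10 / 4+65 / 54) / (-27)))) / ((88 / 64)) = 6757879/8800 = 767.94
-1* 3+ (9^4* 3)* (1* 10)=196827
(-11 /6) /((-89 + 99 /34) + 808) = -187/73635 = 0.00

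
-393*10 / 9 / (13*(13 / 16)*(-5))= 4192/507 = 8.27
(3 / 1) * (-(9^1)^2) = -243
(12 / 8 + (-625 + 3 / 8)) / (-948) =4985/7584 = 0.66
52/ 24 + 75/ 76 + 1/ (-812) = 36475/11571 = 3.15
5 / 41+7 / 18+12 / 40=1496/1845 = 0.81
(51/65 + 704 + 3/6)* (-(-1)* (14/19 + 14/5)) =15403416/6175 = 2494.48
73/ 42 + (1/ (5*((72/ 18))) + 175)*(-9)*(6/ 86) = -1953677/18060 = -108.18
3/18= 1/6 = 0.17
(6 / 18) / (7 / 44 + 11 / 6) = 44/263 = 0.17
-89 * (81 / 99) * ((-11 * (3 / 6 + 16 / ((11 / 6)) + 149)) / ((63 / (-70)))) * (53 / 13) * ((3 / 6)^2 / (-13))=82099385/7436 = 11040.80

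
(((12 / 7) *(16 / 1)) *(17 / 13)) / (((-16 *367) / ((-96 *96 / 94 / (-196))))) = -235008/76913291 = 0.00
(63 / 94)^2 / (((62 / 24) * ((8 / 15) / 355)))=63404775/547832 = 115.74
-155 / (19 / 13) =-2015/19 = -106.05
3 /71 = 0.04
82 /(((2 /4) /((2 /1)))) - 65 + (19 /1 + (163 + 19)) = 464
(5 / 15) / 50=0.01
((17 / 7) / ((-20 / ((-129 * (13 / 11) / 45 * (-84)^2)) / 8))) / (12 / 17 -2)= -54281136/3025 = -17944.18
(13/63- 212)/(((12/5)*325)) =-13343/49140 = -0.27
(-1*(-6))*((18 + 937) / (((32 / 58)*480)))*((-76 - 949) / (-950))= 227099/9728 = 23.34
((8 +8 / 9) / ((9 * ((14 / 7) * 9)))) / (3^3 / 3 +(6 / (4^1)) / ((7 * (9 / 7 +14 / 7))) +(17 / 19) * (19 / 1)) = 1840/874071 = 0.00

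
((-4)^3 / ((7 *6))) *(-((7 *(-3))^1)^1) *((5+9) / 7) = -64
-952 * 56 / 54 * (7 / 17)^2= -76832/459 = -167.39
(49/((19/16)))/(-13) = -784/247 = -3.17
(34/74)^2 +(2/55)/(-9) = 140317/677655 = 0.21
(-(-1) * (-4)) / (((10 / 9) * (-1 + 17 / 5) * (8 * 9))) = -1/48 = -0.02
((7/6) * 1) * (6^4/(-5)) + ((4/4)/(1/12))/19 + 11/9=-256967/855 = -300.55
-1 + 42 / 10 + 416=2096/5 = 419.20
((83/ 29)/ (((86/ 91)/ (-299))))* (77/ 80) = -871.56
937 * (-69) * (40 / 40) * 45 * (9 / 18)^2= -2909385/4 = -727346.25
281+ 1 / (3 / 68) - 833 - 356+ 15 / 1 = -2611/3 = -870.33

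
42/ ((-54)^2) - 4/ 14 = -923/3402 = -0.27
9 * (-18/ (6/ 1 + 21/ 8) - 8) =-2088/23 = -90.78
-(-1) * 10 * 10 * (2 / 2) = 100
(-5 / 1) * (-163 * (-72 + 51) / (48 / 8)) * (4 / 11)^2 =-377.19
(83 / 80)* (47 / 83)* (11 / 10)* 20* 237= 122529/40 = 3063.22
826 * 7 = 5782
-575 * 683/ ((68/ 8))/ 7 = -785450/119 = -6600.42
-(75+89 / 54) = -4139/54 = -76.65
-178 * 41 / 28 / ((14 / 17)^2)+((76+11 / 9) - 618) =-22846097/24696 = -925.09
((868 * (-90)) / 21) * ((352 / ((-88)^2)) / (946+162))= -465/3047 = -0.15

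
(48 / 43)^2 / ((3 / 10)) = 7680/1849 = 4.15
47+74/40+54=2057/20 = 102.85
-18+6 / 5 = -84/5 = -16.80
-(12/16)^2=-9/16 = -0.56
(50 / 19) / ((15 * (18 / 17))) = 85/513 = 0.17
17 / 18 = 0.94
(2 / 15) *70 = 28/3 = 9.33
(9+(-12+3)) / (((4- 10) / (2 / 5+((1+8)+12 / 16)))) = 0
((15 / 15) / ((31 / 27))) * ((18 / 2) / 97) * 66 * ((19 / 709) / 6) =50787/2131963 = 0.02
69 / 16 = 4.31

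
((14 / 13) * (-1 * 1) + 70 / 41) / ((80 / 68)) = 1428/2665 = 0.54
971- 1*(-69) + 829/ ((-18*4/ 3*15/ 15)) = 24131/24 = 1005.46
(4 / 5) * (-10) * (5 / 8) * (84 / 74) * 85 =-17850/37 = -482.43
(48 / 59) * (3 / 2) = 72/59 = 1.22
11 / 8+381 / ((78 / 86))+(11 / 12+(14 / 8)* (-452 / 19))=2257009/5928 = 380.74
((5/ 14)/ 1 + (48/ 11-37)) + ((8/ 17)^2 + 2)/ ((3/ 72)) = 936213/44506 = 21.04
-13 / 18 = -0.72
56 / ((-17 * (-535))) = 56/9095 = 0.01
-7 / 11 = -0.64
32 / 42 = 16/21 = 0.76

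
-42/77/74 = -3/407 = -0.01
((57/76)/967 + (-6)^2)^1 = 139251/3868 = 36.00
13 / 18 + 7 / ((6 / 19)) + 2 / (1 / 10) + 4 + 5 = 467/9 = 51.89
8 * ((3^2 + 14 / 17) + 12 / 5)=8312/85 = 97.79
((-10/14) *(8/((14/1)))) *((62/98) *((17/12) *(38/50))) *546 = -260338/1715 = -151.80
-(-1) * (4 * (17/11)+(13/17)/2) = 2455/374 = 6.56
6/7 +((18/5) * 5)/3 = 48/7 = 6.86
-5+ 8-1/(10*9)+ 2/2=359/90 = 3.99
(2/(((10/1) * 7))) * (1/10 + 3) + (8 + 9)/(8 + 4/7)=4351/2100 = 2.07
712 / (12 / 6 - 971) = -712/969 = -0.73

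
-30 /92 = -15/46 = -0.33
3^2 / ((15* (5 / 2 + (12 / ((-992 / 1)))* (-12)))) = 93/410 = 0.23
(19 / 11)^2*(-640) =-231040/121 = -1909.42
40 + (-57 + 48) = 31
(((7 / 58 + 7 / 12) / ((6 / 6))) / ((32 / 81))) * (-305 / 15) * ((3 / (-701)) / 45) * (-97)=-869799/2602112 = -0.33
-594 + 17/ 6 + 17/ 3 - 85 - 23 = -1387/2 = -693.50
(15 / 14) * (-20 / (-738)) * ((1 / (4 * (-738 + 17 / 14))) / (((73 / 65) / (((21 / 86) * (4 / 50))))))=-91/531012074 = 0.00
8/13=0.62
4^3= 64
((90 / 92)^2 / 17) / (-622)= -2025/22374584 = 0.00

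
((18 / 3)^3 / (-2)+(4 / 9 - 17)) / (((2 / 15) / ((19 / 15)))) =-21299/18 = -1183.28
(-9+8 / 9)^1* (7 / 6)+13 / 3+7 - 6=-223/54 = -4.13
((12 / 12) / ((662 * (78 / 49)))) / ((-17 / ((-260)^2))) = -63700/16881 = -3.77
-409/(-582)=409/582 = 0.70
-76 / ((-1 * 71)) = 76/71 = 1.07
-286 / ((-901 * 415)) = 286/373915 = 0.00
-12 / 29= -0.41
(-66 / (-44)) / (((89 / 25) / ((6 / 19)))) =225/1691 = 0.13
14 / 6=7/3 = 2.33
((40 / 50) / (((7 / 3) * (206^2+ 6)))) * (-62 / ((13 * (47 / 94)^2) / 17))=-25296/9655555 = 0.00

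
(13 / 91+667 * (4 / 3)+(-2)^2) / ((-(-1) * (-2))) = -18763/42 = -446.74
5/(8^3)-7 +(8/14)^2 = -167179/25088 = -6.66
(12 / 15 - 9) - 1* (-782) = 3869/5 = 773.80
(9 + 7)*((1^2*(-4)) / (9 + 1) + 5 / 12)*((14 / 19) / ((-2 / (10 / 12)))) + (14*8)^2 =2145010/171 = 12543.92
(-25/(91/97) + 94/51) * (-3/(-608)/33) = -6059/1633632 = 0.00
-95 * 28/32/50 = -133/80 = -1.66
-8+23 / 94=-729/94 = -7.76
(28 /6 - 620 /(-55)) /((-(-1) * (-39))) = -526/1287 = -0.41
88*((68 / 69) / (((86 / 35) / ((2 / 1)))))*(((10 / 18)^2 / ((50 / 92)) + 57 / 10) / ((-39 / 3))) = -106332688/3124251 = -34.03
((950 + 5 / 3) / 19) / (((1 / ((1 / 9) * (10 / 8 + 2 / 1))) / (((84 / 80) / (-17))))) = -51961/46512 = -1.12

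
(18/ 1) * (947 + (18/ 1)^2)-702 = 22176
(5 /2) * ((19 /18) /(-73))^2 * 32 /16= 1805/1726596 = 0.00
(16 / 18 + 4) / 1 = 44/9 = 4.89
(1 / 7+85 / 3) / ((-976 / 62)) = -9269/5124 = -1.81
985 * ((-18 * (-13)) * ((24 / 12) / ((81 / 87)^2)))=43076020/81 = 531802.72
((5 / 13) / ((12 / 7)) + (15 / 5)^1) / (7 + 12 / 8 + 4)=503/1950 = 0.26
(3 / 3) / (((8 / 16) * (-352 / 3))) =-3/176 = -0.02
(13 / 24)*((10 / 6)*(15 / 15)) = 65/72 = 0.90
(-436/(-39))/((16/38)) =2071/78 = 26.55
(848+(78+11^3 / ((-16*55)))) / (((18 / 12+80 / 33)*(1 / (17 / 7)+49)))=13830333/2900800 = 4.77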